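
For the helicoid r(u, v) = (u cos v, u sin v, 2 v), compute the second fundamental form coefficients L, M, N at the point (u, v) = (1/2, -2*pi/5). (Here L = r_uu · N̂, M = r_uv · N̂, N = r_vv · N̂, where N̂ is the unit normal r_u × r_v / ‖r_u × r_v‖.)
L = 0;  M = -4*sqrt(17)/17;  N = 0

Compute the unit normal N̂(u, v) = (2*sin(v)/sqrt(u^2 + 4), -2*cos(v)/sqrt(u^2 + 4), u/sqrt(u^2 + 4)), and the second partials r_uu, r_uv, r_vv. Take dot products:
  L(u, v) = r_uu · N̂ = 0,
  M(u, v) = r_uv · N̂ = -2/sqrt(u^2 + 4),
  N(u, v) = r_vv · N̂ = 0.
Evaluating at (u, v) = (1/2, -2*pi/5):
  L = 0, M = -4*sqrt(17)/17, N = 0.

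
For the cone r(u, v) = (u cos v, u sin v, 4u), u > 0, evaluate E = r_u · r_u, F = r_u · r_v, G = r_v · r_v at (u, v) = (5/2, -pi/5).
E = 17;  F = 0;  G = 25/4

Partials: r_u = (cos(v), sin(v), 4), r_v = (-u*sin(v), u*cos(v), 0). As functions of (u, v):
  E = r_u · r_u = 17,
  F = r_u · r_v = 0,
  G = r_v · r_v = u^2.
Evaluating at (u, v) = (5/2, -pi/5): E = 17, F = 0, G = 25/4.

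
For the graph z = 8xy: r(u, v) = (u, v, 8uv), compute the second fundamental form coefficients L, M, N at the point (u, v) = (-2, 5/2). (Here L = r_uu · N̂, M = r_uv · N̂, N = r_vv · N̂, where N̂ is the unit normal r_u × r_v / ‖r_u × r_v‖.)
L = 0;  M = 8*sqrt(73)/219;  N = 0

Compute the unit normal N̂(u, v) = (-8*v/sqrt(64*u^2 + 64*v^2 + 1), -8*u/sqrt(64*u^2 + 64*v^2 + 1), 1/sqrt(64*u^2 + 64*v^2 + 1)), and the second partials r_uu, r_uv, r_vv. Take dot products:
  L(u, v) = r_uu · N̂ = 0,
  M(u, v) = r_uv · N̂ = 8/sqrt(64*u^2 + 64*v^2 + 1),
  N(u, v) = r_vv · N̂ = 0.
Evaluating at (u, v) = (-2, 5/2):
  L = 0, M = 8*sqrt(73)/219, N = 0.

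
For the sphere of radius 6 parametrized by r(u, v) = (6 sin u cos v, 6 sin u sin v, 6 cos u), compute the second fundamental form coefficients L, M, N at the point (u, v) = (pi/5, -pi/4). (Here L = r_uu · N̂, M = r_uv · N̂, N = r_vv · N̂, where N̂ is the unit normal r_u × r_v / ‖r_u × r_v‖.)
L = -6;  M = 0;  N = -15/4 + 3*sqrt(5)/4

Compute the unit normal N̂(u, v) = (sin(u)^2*cos(v)/Abs(sin(u)), sin(u)^2*sin(v)/Abs(sin(u)), sin(2*u)/(2*Abs(sin(u)))), and the second partials r_uu, r_uv, r_vv. Take dot products:
  L(u, v) = r_uu · N̂ = -6*sin(u)/Abs(sin(u)),
  M(u, v) = r_uv · N̂ = 0,
  N(u, v) = r_vv · N̂ = -6*sin(u)^3/Abs(sin(u)).
Evaluating at (u, v) = (pi/5, -pi/4):
  L = -6, M = 0, N = -15/4 + 3*sqrt(5)/4.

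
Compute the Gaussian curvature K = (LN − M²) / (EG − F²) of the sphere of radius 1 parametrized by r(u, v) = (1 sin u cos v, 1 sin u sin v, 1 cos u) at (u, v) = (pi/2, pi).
K = 1

Coefficients of the first fundamental form: E = 1, F = 0, G = sin(u)^2.
Coefficients of the second fundamental form: L = -sin(u)/Abs(sin(u)), M = 0, N = -sin(u)^3/Abs(sin(u)).
Assemble K = (LN − M²)/(EG − F²) = 1. At (u, v) = (pi/2, pi): K = 1.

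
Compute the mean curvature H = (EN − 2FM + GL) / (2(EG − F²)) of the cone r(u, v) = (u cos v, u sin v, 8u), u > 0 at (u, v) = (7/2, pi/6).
H = 8*sqrt(65)/455

With E = 65, F = 0, G = u^2, L = 0, M = 0, N = 8*sqrt(65)*u^2/(65*Abs(u)), assemble
  H = (EN − 2FM + GL) / (2(EG − F²)) = 4*sqrt(65)/(65*Abs(u)).
At (u, v) = (7/2, pi/6): H = 8*sqrt(65)/455.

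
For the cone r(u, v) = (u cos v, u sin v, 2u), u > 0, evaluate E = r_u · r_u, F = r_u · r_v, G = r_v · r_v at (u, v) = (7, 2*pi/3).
E = 5;  F = 0;  G = 49

Partials: r_u = (cos(v), sin(v), 2), r_v = (-u*sin(v), u*cos(v), 0). As functions of (u, v):
  E = r_u · r_u = 5,
  F = r_u · r_v = 0,
  G = r_v · r_v = u^2.
Evaluating at (u, v) = (7, 2*pi/3): E = 5, F = 0, G = 49.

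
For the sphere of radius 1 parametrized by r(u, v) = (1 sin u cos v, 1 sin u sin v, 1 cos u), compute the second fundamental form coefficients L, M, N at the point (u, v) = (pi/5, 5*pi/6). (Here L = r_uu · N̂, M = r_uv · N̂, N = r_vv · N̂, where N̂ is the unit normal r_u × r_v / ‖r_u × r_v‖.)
L = -1;  M = 0;  N = -5/8 + sqrt(5)/8

Compute the unit normal N̂(u, v) = (sin(u)^2*cos(v)/Abs(sin(u)), sin(u)^2*sin(v)/Abs(sin(u)), sin(2*u)/(2*Abs(sin(u)))), and the second partials r_uu, r_uv, r_vv. Take dot products:
  L(u, v) = r_uu · N̂ = -sin(u)/Abs(sin(u)),
  M(u, v) = r_uv · N̂ = 0,
  N(u, v) = r_vv · N̂ = -sin(u)^3/Abs(sin(u)).
Evaluating at (u, v) = (pi/5, 5*pi/6):
  L = -1, M = 0, N = -5/8 + sqrt(5)/8.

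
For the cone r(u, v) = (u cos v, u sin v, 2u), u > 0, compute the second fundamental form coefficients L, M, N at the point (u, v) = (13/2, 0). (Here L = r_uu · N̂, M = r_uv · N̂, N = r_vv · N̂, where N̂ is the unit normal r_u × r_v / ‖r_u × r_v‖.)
L = 0;  M = 0;  N = 13*sqrt(5)/5

Compute the unit normal N̂(u, v) = (-2*sqrt(5)*u*cos(v)/(5*Abs(u)), -2*sqrt(5)*u*sin(v)/(5*Abs(u)), sqrt(5)*u/(5*Abs(u))), and the second partials r_uu, r_uv, r_vv. Take dot products:
  L(u, v) = r_uu · N̂ = 0,
  M(u, v) = r_uv · N̂ = 0,
  N(u, v) = r_vv · N̂ = 2*sqrt(5)*u^2/(5*Abs(u)).
Evaluating at (u, v) = (13/2, 0):
  L = 0, M = 0, N = 13*sqrt(5)/5.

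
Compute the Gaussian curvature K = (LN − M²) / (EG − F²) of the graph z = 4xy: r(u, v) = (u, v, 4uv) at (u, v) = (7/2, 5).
K = -16/356409

Coefficients of the first fundamental form: E = 16*v^2 + 1, F = 16*u*v, G = 16*u^2 + 1.
Coefficients of the second fundamental form: L = 0, M = 4/sqrt(16*u^2 + 16*v^2 + 1), N = 0.
Assemble K = (LN − M²)/(EG − F²) = -16/(256*u^4 + 512*u^2*v^2 + 32*u^2 + 256*v^4 + 32*v^2 + 1). At (u, v) = (7/2, 5): K = -16/356409.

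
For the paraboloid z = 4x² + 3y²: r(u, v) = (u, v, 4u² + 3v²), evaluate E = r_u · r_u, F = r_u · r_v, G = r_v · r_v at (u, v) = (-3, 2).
E = 577;  F = -288;  G = 145

Partials: r_u = (1, 0, 8*u), r_v = (0, 1, 6*v). As functions of (u, v):
  E = r_u · r_u = 64*u^2 + 1,
  F = r_u · r_v = 48*u*v,
  G = r_v · r_v = 36*v^2 + 1.
Evaluating at (u, v) = (-3, 2): E = 577, F = -288, G = 145.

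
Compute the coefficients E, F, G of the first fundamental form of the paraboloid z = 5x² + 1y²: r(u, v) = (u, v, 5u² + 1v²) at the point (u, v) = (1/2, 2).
E = 26;  F = 20;  G = 17

Partials: r_u = (1, 0, 10*u), r_v = (0, 1, 2*v). As functions of (u, v):
  E = r_u · r_u = 100*u^2 + 1,
  F = r_u · r_v = 20*u*v,
  G = r_v · r_v = 4*v^2 + 1.
Evaluating at (u, v) = (1/2, 2): E = 26, F = 20, G = 17.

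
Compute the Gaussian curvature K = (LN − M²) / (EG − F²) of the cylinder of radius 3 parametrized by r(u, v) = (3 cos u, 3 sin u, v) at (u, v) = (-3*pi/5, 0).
K = 0

Coefficients of the first fundamental form: E = 9, F = 0, G = 1.
Coefficients of the second fundamental form: L = -3, M = 0, N = 0.
Assemble K = (LN − M²)/(EG − F²) = 0. At (u, v) = (-3*pi/5, 0): K = 0.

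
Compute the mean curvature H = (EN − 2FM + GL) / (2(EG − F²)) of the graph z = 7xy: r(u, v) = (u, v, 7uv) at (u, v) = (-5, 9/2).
H = 61740*sqrt(8873)/78730129

With E = 49*v^2 + 1, F = 49*u*v, G = 49*u^2 + 1, L = 0, M = 7/sqrt(49*u^2 + 49*v^2 + 1), N = 0, assemble
  H = (EN − 2FM + GL) / (2(EG − F²)) = -343*u*v/(49*u^2 + 49*v^2 + 1)^(3/2).
At (u, v) = (-5, 9/2): H = 61740*sqrt(8873)/78730129.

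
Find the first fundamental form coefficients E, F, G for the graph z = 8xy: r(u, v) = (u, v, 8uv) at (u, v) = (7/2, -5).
E = 1601;  F = -1120;  G = 785

Partials: r_u = (1, 0, 8*v), r_v = (0, 1, 8*u). As functions of (u, v):
  E = r_u · r_u = 64*v^2 + 1,
  F = r_u · r_v = 64*u*v,
  G = r_v · r_v = 64*u^2 + 1.
Evaluating at (u, v) = (7/2, -5): E = 1601, F = -1120, G = 785.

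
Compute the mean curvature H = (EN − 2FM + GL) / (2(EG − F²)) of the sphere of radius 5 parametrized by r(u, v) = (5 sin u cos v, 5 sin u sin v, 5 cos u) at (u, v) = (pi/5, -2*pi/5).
H = -1/5

With E = 25, F = 0, G = 25*sin(u)^2, L = -5*sin(u)/Abs(sin(u)), M = 0, N = -5*sin(u)^3/Abs(sin(u)), assemble
  H = (EN − 2FM + GL) / (2(EG − F²)) = -sin(u)/(5*Abs(sin(u))).
At (u, v) = (pi/5, -2*pi/5): H = -1/5.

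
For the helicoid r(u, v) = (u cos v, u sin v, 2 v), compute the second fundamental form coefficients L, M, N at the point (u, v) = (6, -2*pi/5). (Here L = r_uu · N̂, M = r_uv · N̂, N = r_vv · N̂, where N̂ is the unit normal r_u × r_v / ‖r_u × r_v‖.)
L = 0;  M = -sqrt(10)/10;  N = 0

Compute the unit normal N̂(u, v) = (2*sin(v)/sqrt(u^2 + 4), -2*cos(v)/sqrt(u^2 + 4), u/sqrt(u^2 + 4)), and the second partials r_uu, r_uv, r_vv. Take dot products:
  L(u, v) = r_uu · N̂ = 0,
  M(u, v) = r_uv · N̂ = -2/sqrt(u^2 + 4),
  N(u, v) = r_vv · N̂ = 0.
Evaluating at (u, v) = (6, -2*pi/5):
  L = 0, M = -sqrt(10)/10, N = 0.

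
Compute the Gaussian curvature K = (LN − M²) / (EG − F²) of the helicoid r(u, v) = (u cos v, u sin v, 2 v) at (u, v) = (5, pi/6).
K = -4/841

Coefficients of the first fundamental form: E = 1, F = 0, G = u^2 + 4.
Coefficients of the second fundamental form: L = 0, M = -2/sqrt(u^2 + 4), N = 0.
Assemble K = (LN − M²)/(EG − F²) = -4/(u^2 + 4)^2. At (u, v) = (5, pi/6): K = -4/841.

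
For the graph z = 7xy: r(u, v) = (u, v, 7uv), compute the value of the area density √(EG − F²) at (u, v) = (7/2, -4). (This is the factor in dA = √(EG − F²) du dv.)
√(EG − F²)|_{(7/2, -4)} = sqrt(5541)/2

E = 49*v^2 + 1, F = 49*u*v, G = 49*u^2 + 1, so EG − F² = 49*u^2 + 49*v^2 + 1. Taking the positive square root: √(EG − F²) = sqrt(49*u^2 + 49*v^2 + 1). At (u, v) = (7/2, -4): sqrt(5541)/2.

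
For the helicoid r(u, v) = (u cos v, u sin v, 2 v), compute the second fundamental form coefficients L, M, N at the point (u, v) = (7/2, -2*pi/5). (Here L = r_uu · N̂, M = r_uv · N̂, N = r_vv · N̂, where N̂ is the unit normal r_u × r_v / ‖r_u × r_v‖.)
L = 0;  M = -4*sqrt(65)/65;  N = 0

Compute the unit normal N̂(u, v) = (2*sin(v)/sqrt(u^2 + 4), -2*cos(v)/sqrt(u^2 + 4), u/sqrt(u^2 + 4)), and the second partials r_uu, r_uv, r_vv. Take dot products:
  L(u, v) = r_uu · N̂ = 0,
  M(u, v) = r_uv · N̂ = -2/sqrt(u^2 + 4),
  N(u, v) = r_vv · N̂ = 0.
Evaluating at (u, v) = (7/2, -2*pi/5):
  L = 0, M = -4*sqrt(65)/65, N = 0.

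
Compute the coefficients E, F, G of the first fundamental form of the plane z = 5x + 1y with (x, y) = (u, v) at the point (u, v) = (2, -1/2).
E = 26;  F = 5;  G = 2

Partials: r_u = (1, 0, 5), r_v = (0, 1, 1). As functions of (u, v):
  E = r_u · r_u = 26,
  F = r_u · r_v = 5,
  G = r_v · r_v = 2.
Evaluating at (u, v) = (2, -1/2): E = 26, F = 5, G = 2.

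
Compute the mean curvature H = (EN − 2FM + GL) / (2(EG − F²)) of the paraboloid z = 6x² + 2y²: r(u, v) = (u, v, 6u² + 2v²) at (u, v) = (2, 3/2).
H = 1376*sqrt(613)/375769

With E = 144*u^2 + 1, F = 48*u*v, G = 16*v^2 + 1, L = 12/sqrt(144*u^2 + 16*v^2 + 1), M = 0, N = 4/sqrt(144*u^2 + 16*v^2 + 1), assemble
  H = (EN − 2FM + GL) / (2(EG − F²)) = 8*(36*u^2 + 12*v^2 + 1)/(144*u^2 + 16*v^2 + 1)^(3/2).
At (u, v) = (2, 3/2): H = 1376*sqrt(613)/375769.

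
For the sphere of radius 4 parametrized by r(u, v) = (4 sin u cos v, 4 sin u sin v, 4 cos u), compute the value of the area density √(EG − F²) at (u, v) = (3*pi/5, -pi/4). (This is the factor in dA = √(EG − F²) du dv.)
√(EG − F²)|_{(3*pi/5, -pi/4)} = 4*sqrt(2*sqrt(5) + 10)

E = 16, F = 0, G = 16*sin(u)^2, so EG − F² = 256*sin(u)^2. Taking the positive square root: √(EG − F²) = 16*Abs(sin(u)). At (u, v) = (3*pi/5, -pi/4): 4*sqrt(2*sqrt(5) + 10).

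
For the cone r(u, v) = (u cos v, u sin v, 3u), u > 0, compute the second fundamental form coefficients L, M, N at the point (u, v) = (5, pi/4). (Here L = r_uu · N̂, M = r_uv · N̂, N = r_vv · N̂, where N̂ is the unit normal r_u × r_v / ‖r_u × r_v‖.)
L = 0;  M = 0;  N = 3*sqrt(10)/2

Compute the unit normal N̂(u, v) = (-3*sqrt(10)*u*cos(v)/(10*Abs(u)), -3*sqrt(10)*u*sin(v)/(10*Abs(u)), sqrt(10)*u/(10*Abs(u))), and the second partials r_uu, r_uv, r_vv. Take dot products:
  L(u, v) = r_uu · N̂ = 0,
  M(u, v) = r_uv · N̂ = 0,
  N(u, v) = r_vv · N̂ = 3*sqrt(10)*u^2/(10*Abs(u)).
Evaluating at (u, v) = (5, pi/4):
  L = 0, M = 0, N = 3*sqrt(10)/2.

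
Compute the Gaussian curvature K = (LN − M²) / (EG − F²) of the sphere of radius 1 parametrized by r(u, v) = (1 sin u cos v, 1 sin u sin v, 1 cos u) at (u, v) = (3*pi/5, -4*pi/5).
K = 1

Coefficients of the first fundamental form: E = 1, F = 0, G = sin(u)^2.
Coefficients of the second fundamental form: L = -sin(u)/Abs(sin(u)), M = 0, N = -sin(u)^3/Abs(sin(u)).
Assemble K = (LN − M²)/(EG − F²) = 1. At (u, v) = (3*pi/5, -4*pi/5): K = 1.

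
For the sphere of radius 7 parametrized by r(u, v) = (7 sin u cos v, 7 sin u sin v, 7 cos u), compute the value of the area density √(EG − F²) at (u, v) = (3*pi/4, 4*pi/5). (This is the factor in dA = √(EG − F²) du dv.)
√(EG − F²)|_{(3*pi/4, 4*pi/5)} = 49*sqrt(2)/2

E = 49, F = 0, G = 49*sin(u)^2, so EG − F² = 2401*sin(u)^2. Taking the positive square root: √(EG − F²) = 49*Abs(sin(u)). At (u, v) = (3*pi/4, 4*pi/5): 49*sqrt(2)/2.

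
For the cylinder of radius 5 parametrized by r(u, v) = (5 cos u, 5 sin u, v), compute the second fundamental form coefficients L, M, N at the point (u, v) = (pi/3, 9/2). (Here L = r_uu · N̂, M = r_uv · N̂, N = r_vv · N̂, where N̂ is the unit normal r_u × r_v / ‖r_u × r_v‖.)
L = -5;  M = 0;  N = 0

Compute the unit normal N̂(u, v) = (cos(u), sin(u), 0), and the second partials r_uu, r_uv, r_vv. Take dot products:
  L(u, v) = r_uu · N̂ = -5,
  M(u, v) = r_uv · N̂ = 0,
  N(u, v) = r_vv · N̂ = 0.
Evaluating at (u, v) = (pi/3, 9/2):
  L = -5, M = 0, N = 0.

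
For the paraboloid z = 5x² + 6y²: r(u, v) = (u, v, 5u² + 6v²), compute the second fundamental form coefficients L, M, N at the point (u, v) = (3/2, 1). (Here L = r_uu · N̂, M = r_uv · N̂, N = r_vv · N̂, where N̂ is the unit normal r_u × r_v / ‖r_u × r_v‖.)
L = sqrt(370)/37;  M = 0;  N = 6*sqrt(370)/185

Compute the unit normal N̂(u, v) = (-10*u/sqrt(100*u^2 + 144*v^2 + 1), -12*v/sqrt(100*u^2 + 144*v^2 + 1), 1/sqrt(100*u^2 + 144*v^2 + 1)), and the second partials r_uu, r_uv, r_vv. Take dot products:
  L(u, v) = r_uu · N̂ = 10/sqrt(100*u^2 + 144*v^2 + 1),
  M(u, v) = r_uv · N̂ = 0,
  N(u, v) = r_vv · N̂ = 12/sqrt(100*u^2 + 144*v^2 + 1).
Evaluating at (u, v) = (3/2, 1):
  L = sqrt(370)/37, M = 0, N = 6*sqrt(370)/185.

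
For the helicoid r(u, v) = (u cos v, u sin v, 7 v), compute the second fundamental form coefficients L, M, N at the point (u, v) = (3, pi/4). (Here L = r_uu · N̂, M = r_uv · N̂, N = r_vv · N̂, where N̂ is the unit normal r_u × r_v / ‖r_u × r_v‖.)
L = 0;  M = -7*sqrt(58)/58;  N = 0

Compute the unit normal N̂(u, v) = (7*sin(v)/sqrt(u^2 + 49), -7*cos(v)/sqrt(u^2 + 49), u/sqrt(u^2 + 49)), and the second partials r_uu, r_uv, r_vv. Take dot products:
  L(u, v) = r_uu · N̂ = 0,
  M(u, v) = r_uv · N̂ = -7/sqrt(u^2 + 49),
  N(u, v) = r_vv · N̂ = 0.
Evaluating at (u, v) = (3, pi/4):
  L = 0, M = -7*sqrt(58)/58, N = 0.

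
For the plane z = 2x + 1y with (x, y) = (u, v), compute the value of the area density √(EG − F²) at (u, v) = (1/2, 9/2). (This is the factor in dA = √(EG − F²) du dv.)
√(EG − F²)|_{(1/2, 9/2)} = sqrt(6)

E = 5, F = 2, G = 2, so EG − F² = 6. Taking the positive square root: √(EG − F²) = sqrt(6). At (u, v) = (1/2, 9/2): sqrt(6).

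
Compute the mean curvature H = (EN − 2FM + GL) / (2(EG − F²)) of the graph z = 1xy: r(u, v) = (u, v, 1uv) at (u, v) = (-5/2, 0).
H = 0

With E = v^2 + 1, F = u*v, G = u^2 + 1, L = 0, M = 1/sqrt(u^2 + v^2 + 1), N = 0, assemble
  H = (EN − 2FM + GL) / (2(EG − F²)) = -u*v/(u^2 + v^2 + 1)^(3/2).
At (u, v) = (-5/2, 0): H = 0.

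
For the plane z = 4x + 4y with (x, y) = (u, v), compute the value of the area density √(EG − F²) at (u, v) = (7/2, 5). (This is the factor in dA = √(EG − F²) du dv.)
√(EG − F²)|_{(7/2, 5)} = sqrt(33)

E = 17, F = 16, G = 17, so EG − F² = 33. Taking the positive square root: √(EG − F²) = sqrt(33). At (u, v) = (7/2, 5): sqrt(33).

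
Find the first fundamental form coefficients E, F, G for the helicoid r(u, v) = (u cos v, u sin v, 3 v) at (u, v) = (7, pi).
E = 1;  F = 0;  G = 58

Partials: r_u = (cos(v), sin(v), 0), r_v = (-u*sin(v), u*cos(v), 3). As functions of (u, v):
  E = r_u · r_u = 1,
  F = r_u · r_v = 0,
  G = r_v · r_v = u^2 + 9.
Evaluating at (u, v) = (7, pi): E = 1, F = 0, G = 58.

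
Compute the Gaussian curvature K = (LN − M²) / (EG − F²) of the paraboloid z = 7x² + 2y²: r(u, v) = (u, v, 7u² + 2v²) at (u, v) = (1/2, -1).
K = 14/1089

Coefficients of the first fundamental form: E = 196*u^2 + 1, F = 56*u*v, G = 16*v^2 + 1.
Coefficients of the second fundamental form: L = 14/sqrt(196*u^2 + 16*v^2 + 1), M = 0, N = 4/sqrt(196*u^2 + 16*v^2 + 1).
Assemble K = (LN − M²)/(EG − F²) = 56/(38416*u^4 + 6272*u^2*v^2 + 392*u^2 + 256*v^4 + 32*v^2 + 1). At (u, v) = (1/2, -1): K = 14/1089.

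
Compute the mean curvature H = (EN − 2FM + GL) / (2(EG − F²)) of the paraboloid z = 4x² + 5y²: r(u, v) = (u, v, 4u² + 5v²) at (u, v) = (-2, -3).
H = 4889*sqrt(1157)/1338649

With E = 64*u^2 + 1, F = 80*u*v, G = 100*v^2 + 1, L = 8/sqrt(64*u^2 + 100*v^2 + 1), M = 0, N = 10/sqrt(64*u^2 + 100*v^2 + 1), assemble
  H = (EN − 2FM + GL) / (2(EG − F²)) = (320*u^2 + 400*v^2 + 9)/(64*u^2 + 100*v^2 + 1)^(3/2).
At (u, v) = (-2, -3): H = 4889*sqrt(1157)/1338649.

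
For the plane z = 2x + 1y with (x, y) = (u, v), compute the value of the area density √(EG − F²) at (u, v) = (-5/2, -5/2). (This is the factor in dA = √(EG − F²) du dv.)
√(EG − F²)|_{(-5/2, -5/2)} = sqrt(6)

E = 5, F = 2, G = 2, so EG − F² = 6. Taking the positive square root: √(EG − F²) = sqrt(6). At (u, v) = (-5/2, -5/2): sqrt(6).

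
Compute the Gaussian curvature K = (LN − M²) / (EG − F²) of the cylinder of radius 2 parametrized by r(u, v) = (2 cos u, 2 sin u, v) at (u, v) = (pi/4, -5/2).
K = 0

Coefficients of the first fundamental form: E = 4, F = 0, G = 1.
Coefficients of the second fundamental form: L = -2, M = 0, N = 0.
Assemble K = (LN − M²)/(EG − F²) = 0. At (u, v) = (pi/4, -5/2): K = 0.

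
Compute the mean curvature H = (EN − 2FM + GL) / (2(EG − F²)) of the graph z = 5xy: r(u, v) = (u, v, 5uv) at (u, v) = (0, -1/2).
H = 0

With E = 25*v^2 + 1, F = 25*u*v, G = 25*u^2 + 1, L = 0, M = 5/sqrt(25*u^2 + 25*v^2 + 1), N = 0, assemble
  H = (EN − 2FM + GL) / (2(EG − F²)) = -125*u*v/(25*u^2 + 25*v^2 + 1)^(3/2).
At (u, v) = (0, -1/2): H = 0.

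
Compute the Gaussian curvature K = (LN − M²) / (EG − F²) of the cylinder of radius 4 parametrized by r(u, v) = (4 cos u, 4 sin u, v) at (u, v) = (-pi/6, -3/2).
K = 0

Coefficients of the first fundamental form: E = 16, F = 0, G = 1.
Coefficients of the second fundamental form: L = -4, M = 0, N = 0.
Assemble K = (LN − M²)/(EG − F²) = 0. At (u, v) = (-pi/6, -3/2): K = 0.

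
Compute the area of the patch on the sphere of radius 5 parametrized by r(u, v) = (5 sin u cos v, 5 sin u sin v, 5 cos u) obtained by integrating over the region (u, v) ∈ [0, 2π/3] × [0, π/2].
Area = 75*pi/4

Area = ∫∫ √(EG − F²) du dv with √(EG − F²) = 25*Abs(sin(u)). Integrating over [0, 2π/3] × [0, π/2] gives 75*pi/4.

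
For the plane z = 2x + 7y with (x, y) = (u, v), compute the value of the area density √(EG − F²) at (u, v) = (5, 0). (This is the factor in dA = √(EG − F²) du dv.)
√(EG − F²)|_{(5, 0)} = 3*sqrt(6)

E = 5, F = 14, G = 50, so EG − F² = 54. Taking the positive square root: √(EG − F²) = 3*sqrt(6). At (u, v) = (5, 0): 3*sqrt(6).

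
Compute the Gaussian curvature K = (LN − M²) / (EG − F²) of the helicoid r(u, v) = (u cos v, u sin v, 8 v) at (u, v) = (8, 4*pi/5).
K = -1/256

Coefficients of the first fundamental form: E = 1, F = 0, G = u^2 + 64.
Coefficients of the second fundamental form: L = 0, M = -8/sqrt(u^2 + 64), N = 0.
Assemble K = (LN − M²)/(EG − F²) = -64/(u^2 + 64)^2. At (u, v) = (8, 4*pi/5): K = -1/256.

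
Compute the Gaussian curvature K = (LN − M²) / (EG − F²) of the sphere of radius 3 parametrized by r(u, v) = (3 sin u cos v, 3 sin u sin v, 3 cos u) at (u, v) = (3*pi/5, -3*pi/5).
K = 1/9

Coefficients of the first fundamental form: E = 9, F = 0, G = 9*sin(u)^2.
Coefficients of the second fundamental form: L = -3*sin(u)/Abs(sin(u)), M = 0, N = -3*sin(u)^3/Abs(sin(u)).
Assemble K = (LN − M²)/(EG − F²) = 1/9. At (u, v) = (3*pi/5, -3*pi/5): K = 1/9.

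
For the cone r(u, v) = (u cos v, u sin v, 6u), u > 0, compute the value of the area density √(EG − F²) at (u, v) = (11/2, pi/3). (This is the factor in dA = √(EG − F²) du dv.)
√(EG − F²)|_{(11/2, pi/3)} = 11*sqrt(37)/2

E = 37, F = 0, G = u^2, so EG − F² = 37*u^2. Taking the positive square root: √(EG − F²) = sqrt(37)*Abs(u). At (u, v) = (11/2, pi/3): 11*sqrt(37)/2.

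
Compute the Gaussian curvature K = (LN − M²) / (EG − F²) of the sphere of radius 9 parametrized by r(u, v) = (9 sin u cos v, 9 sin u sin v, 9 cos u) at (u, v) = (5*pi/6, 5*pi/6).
K = 1/81

Coefficients of the first fundamental form: E = 81, F = 0, G = 81*sin(u)^2.
Coefficients of the second fundamental form: L = -9*sin(u)/Abs(sin(u)), M = 0, N = -9*sin(u)^3/Abs(sin(u)).
Assemble K = (LN − M²)/(EG − F²) = 1/81. At (u, v) = (5*pi/6, 5*pi/6): K = 1/81.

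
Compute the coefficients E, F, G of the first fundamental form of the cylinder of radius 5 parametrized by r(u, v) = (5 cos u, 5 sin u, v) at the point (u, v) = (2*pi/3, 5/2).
E = 25;  F = 0;  G = 1

Partials: r_u = (-5*sin(u), 5*cos(u), 0), r_v = (0, 0, 1). As functions of (u, v):
  E = r_u · r_u = 25,
  F = r_u · r_v = 0,
  G = r_v · r_v = 1.
Evaluating at (u, v) = (2*pi/3, 5/2): E = 25, F = 0, G = 1.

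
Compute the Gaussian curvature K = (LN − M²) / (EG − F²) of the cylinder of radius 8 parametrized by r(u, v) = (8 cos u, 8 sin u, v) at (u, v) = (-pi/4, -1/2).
K = 0

Coefficients of the first fundamental form: E = 64, F = 0, G = 1.
Coefficients of the second fundamental form: L = -8, M = 0, N = 0.
Assemble K = (LN − M²)/(EG − F²) = 0. At (u, v) = (-pi/4, -1/2): K = 0.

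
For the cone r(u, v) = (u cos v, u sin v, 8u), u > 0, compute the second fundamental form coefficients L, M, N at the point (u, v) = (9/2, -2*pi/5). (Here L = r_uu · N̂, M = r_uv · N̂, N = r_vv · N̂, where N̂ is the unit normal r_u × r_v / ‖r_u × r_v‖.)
L = 0;  M = 0;  N = 36*sqrt(65)/65

Compute the unit normal N̂(u, v) = (-8*sqrt(65)*u*cos(v)/(65*Abs(u)), -8*sqrt(65)*u*sin(v)/(65*Abs(u)), sqrt(65)*u/(65*Abs(u))), and the second partials r_uu, r_uv, r_vv. Take dot products:
  L(u, v) = r_uu · N̂ = 0,
  M(u, v) = r_uv · N̂ = 0,
  N(u, v) = r_vv · N̂ = 8*sqrt(65)*u^2/(65*Abs(u)).
Evaluating at (u, v) = (9/2, -2*pi/5):
  L = 0, M = 0, N = 36*sqrt(65)/65.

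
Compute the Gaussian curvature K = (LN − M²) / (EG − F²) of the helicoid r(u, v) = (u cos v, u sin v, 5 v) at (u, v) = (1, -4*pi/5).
K = -25/676

Coefficients of the first fundamental form: E = 1, F = 0, G = u^2 + 25.
Coefficients of the second fundamental form: L = 0, M = -5/sqrt(u^2 + 25), N = 0.
Assemble K = (LN − M²)/(EG − F²) = -25/(u^2 + 25)^2. At (u, v) = (1, -4*pi/5): K = -25/676.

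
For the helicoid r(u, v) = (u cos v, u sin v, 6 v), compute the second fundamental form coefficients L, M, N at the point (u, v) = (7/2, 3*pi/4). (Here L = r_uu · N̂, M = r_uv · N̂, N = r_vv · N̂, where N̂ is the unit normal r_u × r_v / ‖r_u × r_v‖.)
L = 0;  M = -12*sqrt(193)/193;  N = 0

Compute the unit normal N̂(u, v) = (6*sin(v)/sqrt(u^2 + 36), -6*cos(v)/sqrt(u^2 + 36), u/sqrt(u^2 + 36)), and the second partials r_uu, r_uv, r_vv. Take dot products:
  L(u, v) = r_uu · N̂ = 0,
  M(u, v) = r_uv · N̂ = -6/sqrt(u^2 + 36),
  N(u, v) = r_vv · N̂ = 0.
Evaluating at (u, v) = (7/2, 3*pi/4):
  L = 0, M = -12*sqrt(193)/193, N = 0.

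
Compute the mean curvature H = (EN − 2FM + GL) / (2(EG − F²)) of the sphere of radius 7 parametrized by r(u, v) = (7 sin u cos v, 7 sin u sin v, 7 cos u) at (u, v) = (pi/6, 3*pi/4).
H = -1/7

With E = 49, F = 0, G = 49*sin(u)^2, L = -7*sin(u)/Abs(sin(u)), M = 0, N = -7*sin(u)^3/Abs(sin(u)), assemble
  H = (EN − 2FM + GL) / (2(EG − F²)) = -sin(u)/(7*Abs(sin(u))).
At (u, v) = (pi/6, 3*pi/4): H = -1/7.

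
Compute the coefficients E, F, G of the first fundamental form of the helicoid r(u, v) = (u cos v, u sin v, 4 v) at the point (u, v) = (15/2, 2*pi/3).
E = 1;  F = 0;  G = 289/4

Partials: r_u = (cos(v), sin(v), 0), r_v = (-u*sin(v), u*cos(v), 4). As functions of (u, v):
  E = r_u · r_u = 1,
  F = r_u · r_v = 0,
  G = r_v · r_v = u^2 + 16.
Evaluating at (u, v) = (15/2, 2*pi/3): E = 1, F = 0, G = 289/4.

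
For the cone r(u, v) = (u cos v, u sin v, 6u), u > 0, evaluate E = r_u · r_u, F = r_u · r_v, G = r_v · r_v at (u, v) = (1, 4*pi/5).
E = 37;  F = 0;  G = 1

Partials: r_u = (cos(v), sin(v), 6), r_v = (-u*sin(v), u*cos(v), 0). As functions of (u, v):
  E = r_u · r_u = 37,
  F = r_u · r_v = 0,
  G = r_v · r_v = u^2.
Evaluating at (u, v) = (1, 4*pi/5): E = 37, F = 0, G = 1.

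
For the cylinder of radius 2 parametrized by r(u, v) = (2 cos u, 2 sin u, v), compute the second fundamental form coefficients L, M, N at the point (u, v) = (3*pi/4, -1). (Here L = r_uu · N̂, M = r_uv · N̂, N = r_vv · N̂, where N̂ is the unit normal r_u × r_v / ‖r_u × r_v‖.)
L = -2;  M = 0;  N = 0

Compute the unit normal N̂(u, v) = (cos(u), sin(u), 0), and the second partials r_uu, r_uv, r_vv. Take dot products:
  L(u, v) = r_uu · N̂ = -2,
  M(u, v) = r_uv · N̂ = 0,
  N(u, v) = r_vv · N̂ = 0.
Evaluating at (u, v) = (3*pi/4, -1):
  L = -2, M = 0, N = 0.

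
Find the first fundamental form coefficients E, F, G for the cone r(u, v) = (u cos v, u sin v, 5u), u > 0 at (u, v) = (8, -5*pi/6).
E = 26;  F = 0;  G = 64

Partials: r_u = (cos(v), sin(v), 5), r_v = (-u*sin(v), u*cos(v), 0). As functions of (u, v):
  E = r_u · r_u = 26,
  F = r_u · r_v = 0,
  G = r_v · r_v = u^2.
Evaluating at (u, v) = (8, -5*pi/6): E = 26, F = 0, G = 64.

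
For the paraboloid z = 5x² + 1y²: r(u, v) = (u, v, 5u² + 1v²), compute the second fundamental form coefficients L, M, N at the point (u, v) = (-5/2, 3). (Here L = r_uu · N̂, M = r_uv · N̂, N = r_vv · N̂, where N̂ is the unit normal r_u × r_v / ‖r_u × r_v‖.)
L = 5*sqrt(662)/331;  M = 0;  N = sqrt(662)/331

Compute the unit normal N̂(u, v) = (-10*u/sqrt(100*u^2 + 4*v^2 + 1), -2*v/sqrt(100*u^2 + 4*v^2 + 1), 1/sqrt(100*u^2 + 4*v^2 + 1)), and the second partials r_uu, r_uv, r_vv. Take dot products:
  L(u, v) = r_uu · N̂ = 10/sqrt(100*u^2 + 4*v^2 + 1),
  M(u, v) = r_uv · N̂ = 0,
  N(u, v) = r_vv · N̂ = 2/sqrt(100*u^2 + 4*v^2 + 1).
Evaluating at (u, v) = (-5/2, 3):
  L = 5*sqrt(662)/331, M = 0, N = sqrt(662)/331.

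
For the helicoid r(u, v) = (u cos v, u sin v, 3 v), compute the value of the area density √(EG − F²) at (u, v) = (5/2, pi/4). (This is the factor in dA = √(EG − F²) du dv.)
√(EG − F²)|_{(5/2, pi/4)} = sqrt(61)/2

E = 1, F = 0, G = u^2 + 9, so EG − F² = u^2 + 9. Taking the positive square root: √(EG − F²) = sqrt(u^2 + 9). At (u, v) = (5/2, pi/4): sqrt(61)/2.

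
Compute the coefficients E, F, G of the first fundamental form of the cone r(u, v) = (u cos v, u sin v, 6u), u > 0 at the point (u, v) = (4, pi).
E = 37;  F = 0;  G = 16

Partials: r_u = (cos(v), sin(v), 6), r_v = (-u*sin(v), u*cos(v), 0). As functions of (u, v):
  E = r_u · r_u = 37,
  F = r_u · r_v = 0,
  G = r_v · r_v = u^2.
Evaluating at (u, v) = (4, pi): E = 37, F = 0, G = 16.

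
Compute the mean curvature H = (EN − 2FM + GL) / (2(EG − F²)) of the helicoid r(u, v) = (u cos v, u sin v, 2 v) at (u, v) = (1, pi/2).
H = 0

With E = 1, F = 0, G = u^2 + 4, L = 0, M = -2/sqrt(u^2 + 4), N = 0, assemble
  H = (EN − 2FM + GL) / (2(EG − F²)) = 0.
At (u, v) = (1, pi/2): H = 0.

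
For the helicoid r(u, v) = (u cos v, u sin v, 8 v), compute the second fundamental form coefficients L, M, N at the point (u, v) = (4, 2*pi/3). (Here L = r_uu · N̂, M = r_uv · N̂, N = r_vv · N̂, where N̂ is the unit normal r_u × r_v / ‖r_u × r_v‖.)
L = 0;  M = -2*sqrt(5)/5;  N = 0

Compute the unit normal N̂(u, v) = (8*sin(v)/sqrt(u^2 + 64), -8*cos(v)/sqrt(u^2 + 64), u/sqrt(u^2 + 64)), and the second partials r_uu, r_uv, r_vv. Take dot products:
  L(u, v) = r_uu · N̂ = 0,
  M(u, v) = r_uv · N̂ = -8/sqrt(u^2 + 64),
  N(u, v) = r_vv · N̂ = 0.
Evaluating at (u, v) = (4, 2*pi/3):
  L = 0, M = -2*sqrt(5)/5, N = 0.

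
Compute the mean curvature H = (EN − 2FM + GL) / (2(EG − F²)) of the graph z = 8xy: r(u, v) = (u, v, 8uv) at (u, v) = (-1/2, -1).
H = -256/729

With E = 64*v^2 + 1, F = 64*u*v, G = 64*u^2 + 1, L = 0, M = 8/sqrt(64*u^2 + 64*v^2 + 1), N = 0, assemble
  H = (EN − 2FM + GL) / (2(EG − F²)) = -512*u*v/(64*u^2 + 64*v^2 + 1)^(3/2).
At (u, v) = (-1/2, -1): H = -256/729.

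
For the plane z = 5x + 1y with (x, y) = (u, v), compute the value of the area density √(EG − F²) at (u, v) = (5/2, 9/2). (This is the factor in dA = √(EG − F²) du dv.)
√(EG − F²)|_{(5/2, 9/2)} = 3*sqrt(3)

E = 26, F = 5, G = 2, so EG − F² = 27. Taking the positive square root: √(EG − F²) = 3*sqrt(3). At (u, v) = (5/2, 9/2): 3*sqrt(3).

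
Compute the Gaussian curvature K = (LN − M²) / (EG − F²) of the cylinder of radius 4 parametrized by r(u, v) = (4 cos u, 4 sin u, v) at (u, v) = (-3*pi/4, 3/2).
K = 0

Coefficients of the first fundamental form: E = 16, F = 0, G = 1.
Coefficients of the second fundamental form: L = -4, M = 0, N = 0.
Assemble K = (LN − M²)/(EG − F²) = 0. At (u, v) = (-3*pi/4, 3/2): K = 0.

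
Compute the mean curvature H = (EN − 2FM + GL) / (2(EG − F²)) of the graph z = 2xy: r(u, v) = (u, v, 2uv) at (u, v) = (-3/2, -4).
H = -12*sqrt(74)/1369

With E = 4*v^2 + 1, F = 4*u*v, G = 4*u^2 + 1, L = 0, M = 2/sqrt(4*u^2 + 4*v^2 + 1), N = 0, assemble
  H = (EN − 2FM + GL) / (2(EG − F²)) = -8*u*v/(4*u^2 + 4*v^2 + 1)^(3/2).
At (u, v) = (-3/2, -4): H = -12*sqrt(74)/1369.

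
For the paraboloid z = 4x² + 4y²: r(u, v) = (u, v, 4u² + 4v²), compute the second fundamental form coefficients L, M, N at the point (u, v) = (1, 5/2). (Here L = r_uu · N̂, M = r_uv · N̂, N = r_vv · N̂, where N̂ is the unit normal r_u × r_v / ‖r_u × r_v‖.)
L = 8*sqrt(465)/465;  M = 0;  N = 8*sqrt(465)/465

Compute the unit normal N̂(u, v) = (-8*u/sqrt(64*u^2 + 64*v^2 + 1), -8*v/sqrt(64*u^2 + 64*v^2 + 1), 1/sqrt(64*u^2 + 64*v^2 + 1)), and the second partials r_uu, r_uv, r_vv. Take dot products:
  L(u, v) = r_uu · N̂ = 8/sqrt(64*u^2 + 64*v^2 + 1),
  M(u, v) = r_uv · N̂ = 0,
  N(u, v) = r_vv · N̂ = 8/sqrt(64*u^2 + 64*v^2 + 1).
Evaluating at (u, v) = (1, 5/2):
  L = 8*sqrt(465)/465, M = 0, N = 8*sqrt(465)/465.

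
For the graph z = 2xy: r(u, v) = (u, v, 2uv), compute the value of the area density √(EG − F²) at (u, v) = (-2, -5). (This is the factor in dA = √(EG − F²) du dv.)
√(EG − F²)|_{(-2, -5)} = 3*sqrt(13)

E = 4*v^2 + 1, F = 4*u*v, G = 4*u^2 + 1, so EG − F² = 4*u^2 + 4*v^2 + 1. Taking the positive square root: √(EG − F²) = sqrt(4*u^2 + 4*v^2 + 1). At (u, v) = (-2, -5): 3*sqrt(13).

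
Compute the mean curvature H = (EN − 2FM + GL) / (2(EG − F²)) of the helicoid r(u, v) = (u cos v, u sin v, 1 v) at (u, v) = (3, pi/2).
H = 0

With E = 1, F = 0, G = u^2 + 1, L = 0, M = -1/sqrt(u^2 + 1), N = 0, assemble
  H = (EN − 2FM + GL) / (2(EG − F²)) = 0.
At (u, v) = (3, pi/2): H = 0.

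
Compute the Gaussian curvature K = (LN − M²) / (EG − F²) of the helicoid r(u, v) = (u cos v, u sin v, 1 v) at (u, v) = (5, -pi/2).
K = -1/676

Coefficients of the first fundamental form: E = 1, F = 0, G = u^2 + 1.
Coefficients of the second fundamental form: L = 0, M = -1/sqrt(u^2 + 1), N = 0.
Assemble K = (LN − M²)/(EG − F²) = -1/(u^2 + 1)^2. At (u, v) = (5, -pi/2): K = -1/676.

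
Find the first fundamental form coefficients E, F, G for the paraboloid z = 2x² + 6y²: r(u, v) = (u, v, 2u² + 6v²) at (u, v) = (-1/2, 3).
E = 5;  F = -72;  G = 1297

Partials: r_u = (1, 0, 4*u), r_v = (0, 1, 12*v). As functions of (u, v):
  E = r_u · r_u = 16*u^2 + 1,
  F = r_u · r_v = 48*u*v,
  G = r_v · r_v = 144*v^2 + 1.
Evaluating at (u, v) = (-1/2, 3): E = 5, F = -72, G = 1297.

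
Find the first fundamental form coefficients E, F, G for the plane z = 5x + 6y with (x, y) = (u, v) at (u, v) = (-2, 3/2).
E = 26;  F = 30;  G = 37

Partials: r_u = (1, 0, 5), r_v = (0, 1, 6). As functions of (u, v):
  E = r_u · r_u = 26,
  F = r_u · r_v = 30,
  G = r_v · r_v = 37.
Evaluating at (u, v) = (-2, 3/2): E = 26, F = 30, G = 37.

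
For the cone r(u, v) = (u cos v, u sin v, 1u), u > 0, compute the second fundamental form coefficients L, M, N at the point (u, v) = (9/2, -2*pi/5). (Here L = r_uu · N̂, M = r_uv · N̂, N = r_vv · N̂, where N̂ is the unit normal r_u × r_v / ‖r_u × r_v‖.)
L = 0;  M = 0;  N = 9*sqrt(2)/4

Compute the unit normal N̂(u, v) = (-sqrt(2)*u*cos(v)/(2*Abs(u)), -sqrt(2)*u*sin(v)/(2*Abs(u)), sqrt(2)*u/(2*Abs(u))), and the second partials r_uu, r_uv, r_vv. Take dot products:
  L(u, v) = r_uu · N̂ = 0,
  M(u, v) = r_uv · N̂ = 0,
  N(u, v) = r_vv · N̂ = sqrt(2)*u^2/(2*Abs(u)).
Evaluating at (u, v) = (9/2, -2*pi/5):
  L = 0, M = 0, N = 9*sqrt(2)/4.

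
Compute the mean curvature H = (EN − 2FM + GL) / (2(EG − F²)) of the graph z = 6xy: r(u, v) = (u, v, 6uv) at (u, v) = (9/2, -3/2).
H = 1458*sqrt(811)/657721

With E = 36*v^2 + 1, F = 36*u*v, G = 36*u^2 + 1, L = 0, M = 6/sqrt(36*u^2 + 36*v^2 + 1), N = 0, assemble
  H = (EN − 2FM + GL) / (2(EG − F²)) = -216*u*v/(36*u^2 + 36*v^2 + 1)^(3/2).
At (u, v) = (9/2, -3/2): H = 1458*sqrt(811)/657721.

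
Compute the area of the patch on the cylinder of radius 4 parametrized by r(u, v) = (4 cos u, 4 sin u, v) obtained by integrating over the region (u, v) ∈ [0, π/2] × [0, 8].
Area = 16*pi

Area = ∫∫ √(EG − F²) du dv with √(EG − F²) = 4. Integrating over [0, π/2] × [0, 8] gives 16*pi.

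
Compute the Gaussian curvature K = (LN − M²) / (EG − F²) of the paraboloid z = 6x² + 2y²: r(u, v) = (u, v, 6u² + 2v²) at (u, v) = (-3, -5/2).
K = 48/1951609

Coefficients of the first fundamental form: E = 144*u^2 + 1, F = 48*u*v, G = 16*v^2 + 1.
Coefficients of the second fundamental form: L = 12/sqrt(144*u^2 + 16*v^2 + 1), M = 0, N = 4/sqrt(144*u^2 + 16*v^2 + 1).
Assemble K = (LN − M²)/(EG − F²) = 48/(20736*u^4 + 4608*u^2*v^2 + 288*u^2 + 256*v^4 + 32*v^2 + 1). At (u, v) = (-3, -5/2): K = 48/1951609.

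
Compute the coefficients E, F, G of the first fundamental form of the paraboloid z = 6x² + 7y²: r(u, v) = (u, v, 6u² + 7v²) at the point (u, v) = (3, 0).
E = 1297;  F = 0;  G = 1

Partials: r_u = (1, 0, 12*u), r_v = (0, 1, 14*v). As functions of (u, v):
  E = r_u · r_u = 144*u^2 + 1,
  F = r_u · r_v = 168*u*v,
  G = r_v · r_v = 196*v^2 + 1.
Evaluating at (u, v) = (3, 0): E = 1297, F = 0, G = 1.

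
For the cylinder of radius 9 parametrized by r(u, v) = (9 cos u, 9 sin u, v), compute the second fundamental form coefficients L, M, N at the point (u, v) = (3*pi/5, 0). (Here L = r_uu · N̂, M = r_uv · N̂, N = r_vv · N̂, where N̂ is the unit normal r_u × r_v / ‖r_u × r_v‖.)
L = -9;  M = 0;  N = 0

Compute the unit normal N̂(u, v) = (cos(u), sin(u), 0), and the second partials r_uu, r_uv, r_vv. Take dot products:
  L(u, v) = r_uu · N̂ = -9,
  M(u, v) = r_uv · N̂ = 0,
  N(u, v) = r_vv · N̂ = 0.
Evaluating at (u, v) = (3*pi/5, 0):
  L = -9, M = 0, N = 0.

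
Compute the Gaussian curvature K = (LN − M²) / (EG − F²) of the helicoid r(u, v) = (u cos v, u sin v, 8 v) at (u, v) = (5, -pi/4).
K = -64/7921

Coefficients of the first fundamental form: E = 1, F = 0, G = u^2 + 64.
Coefficients of the second fundamental form: L = 0, M = -8/sqrt(u^2 + 64), N = 0.
Assemble K = (LN − M²)/(EG − F²) = -64/(u^2 + 64)^2. At (u, v) = (5, -pi/4): K = -64/7921.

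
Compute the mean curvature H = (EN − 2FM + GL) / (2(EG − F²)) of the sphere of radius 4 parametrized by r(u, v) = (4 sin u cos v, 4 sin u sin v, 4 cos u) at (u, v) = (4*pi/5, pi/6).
H = -1/4

With E = 16, F = 0, G = 16*sin(u)^2, L = -4*sin(u)/Abs(sin(u)), M = 0, N = -4*sin(u)^3/Abs(sin(u)), assemble
  H = (EN − 2FM + GL) / (2(EG − F²)) = -sin(u)/(4*Abs(sin(u))).
At (u, v) = (4*pi/5, pi/6): H = -1/4.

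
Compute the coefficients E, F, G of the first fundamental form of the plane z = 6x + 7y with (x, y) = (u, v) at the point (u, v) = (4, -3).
E = 37;  F = 42;  G = 50

Partials: r_u = (1, 0, 6), r_v = (0, 1, 7). As functions of (u, v):
  E = r_u · r_u = 37,
  F = r_u · r_v = 42,
  G = r_v · r_v = 50.
Evaluating at (u, v) = (4, -3): E = 37, F = 42, G = 50.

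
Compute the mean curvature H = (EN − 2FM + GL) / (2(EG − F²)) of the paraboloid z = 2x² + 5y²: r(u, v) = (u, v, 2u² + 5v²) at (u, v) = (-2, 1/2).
H = 377*sqrt(10)/2700

With E = 16*u^2 + 1, F = 40*u*v, G = 100*v^2 + 1, L = 4/sqrt(16*u^2 + 100*v^2 + 1), M = 0, N = 10/sqrt(16*u^2 + 100*v^2 + 1), assemble
  H = (EN − 2FM + GL) / (2(EG − F²)) = (80*u^2 + 200*v^2 + 7)/(16*u^2 + 100*v^2 + 1)^(3/2).
At (u, v) = (-2, 1/2): H = 377*sqrt(10)/2700.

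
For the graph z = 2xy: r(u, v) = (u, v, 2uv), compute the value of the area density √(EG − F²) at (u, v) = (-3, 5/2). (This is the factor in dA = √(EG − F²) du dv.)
√(EG − F²)|_{(-3, 5/2)} = sqrt(62)

E = 4*v^2 + 1, F = 4*u*v, G = 4*u^2 + 1, so EG − F² = 4*u^2 + 4*v^2 + 1. Taking the positive square root: √(EG − F²) = sqrt(4*u^2 + 4*v^2 + 1). At (u, v) = (-3, 5/2): sqrt(62).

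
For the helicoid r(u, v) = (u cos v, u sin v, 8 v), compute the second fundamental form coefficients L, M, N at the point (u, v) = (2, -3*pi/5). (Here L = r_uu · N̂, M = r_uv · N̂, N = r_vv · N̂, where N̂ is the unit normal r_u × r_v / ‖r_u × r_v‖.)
L = 0;  M = -4*sqrt(17)/17;  N = 0

Compute the unit normal N̂(u, v) = (8*sin(v)/sqrt(u^2 + 64), -8*cos(v)/sqrt(u^2 + 64), u/sqrt(u^2 + 64)), and the second partials r_uu, r_uv, r_vv. Take dot products:
  L(u, v) = r_uu · N̂ = 0,
  M(u, v) = r_uv · N̂ = -8/sqrt(u^2 + 64),
  N(u, v) = r_vv · N̂ = 0.
Evaluating at (u, v) = (2, -3*pi/5):
  L = 0, M = -4*sqrt(17)/17, N = 0.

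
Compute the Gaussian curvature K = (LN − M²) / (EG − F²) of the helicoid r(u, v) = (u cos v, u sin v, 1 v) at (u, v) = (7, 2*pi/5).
K = -1/2500

Coefficients of the first fundamental form: E = 1, F = 0, G = u^2 + 1.
Coefficients of the second fundamental form: L = 0, M = -1/sqrt(u^2 + 1), N = 0.
Assemble K = (LN − M²)/(EG − F²) = -1/(u^2 + 1)^2. At (u, v) = (7, 2*pi/5): K = -1/2500.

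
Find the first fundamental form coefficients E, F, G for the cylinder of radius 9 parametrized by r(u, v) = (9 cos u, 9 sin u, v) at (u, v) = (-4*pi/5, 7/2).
E = 81;  F = 0;  G = 1

Partials: r_u = (-9*sin(u), 9*cos(u), 0), r_v = (0, 0, 1). As functions of (u, v):
  E = r_u · r_u = 81,
  F = r_u · r_v = 0,
  G = r_v · r_v = 1.
Evaluating at (u, v) = (-4*pi/5, 7/2): E = 81, F = 0, G = 1.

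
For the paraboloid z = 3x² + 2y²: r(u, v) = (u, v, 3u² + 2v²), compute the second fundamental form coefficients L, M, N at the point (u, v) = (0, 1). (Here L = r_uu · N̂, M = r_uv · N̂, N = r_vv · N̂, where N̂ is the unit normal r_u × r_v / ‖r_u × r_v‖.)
L = 6*sqrt(17)/17;  M = 0;  N = 4*sqrt(17)/17

Compute the unit normal N̂(u, v) = (-6*u/sqrt(36*u^2 + 16*v^2 + 1), -4*v/sqrt(36*u^2 + 16*v^2 + 1), 1/sqrt(36*u^2 + 16*v^2 + 1)), and the second partials r_uu, r_uv, r_vv. Take dot products:
  L(u, v) = r_uu · N̂ = 6/sqrt(36*u^2 + 16*v^2 + 1),
  M(u, v) = r_uv · N̂ = 0,
  N(u, v) = r_vv · N̂ = 4/sqrt(36*u^2 + 16*v^2 + 1).
Evaluating at (u, v) = (0, 1):
  L = 6*sqrt(17)/17, M = 0, N = 4*sqrt(17)/17.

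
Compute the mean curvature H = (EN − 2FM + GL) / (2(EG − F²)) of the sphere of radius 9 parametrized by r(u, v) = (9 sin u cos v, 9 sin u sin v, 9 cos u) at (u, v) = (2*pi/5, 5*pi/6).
H = -1/9

With E = 81, F = 0, G = 81*sin(u)^2, L = -9*sin(u)/Abs(sin(u)), M = 0, N = -9*sin(u)^3/Abs(sin(u)), assemble
  H = (EN − 2FM + GL) / (2(EG − F²)) = -sin(u)/(9*Abs(sin(u))).
At (u, v) = (2*pi/5, 5*pi/6): H = -1/9.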